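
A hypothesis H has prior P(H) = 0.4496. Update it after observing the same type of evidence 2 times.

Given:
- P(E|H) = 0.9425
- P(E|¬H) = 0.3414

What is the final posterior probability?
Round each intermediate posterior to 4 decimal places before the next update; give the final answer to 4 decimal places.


Sequential Bayesian updating:

Initial prior: P(H) = 0.4496

Update 1:
  P(E) = 0.9425 × 0.4496 + 0.3414 × 0.5504 = 0.42374800 + 0.18790656 = 0.61165456
  P(H|E) = 0.42374800 / 0.61165456 = 0.6928

Update 2:
  P(E) = 0.9425 × 0.6928 + 0.3414 × 0.3072 = 0.65296400 + 0.10487808 = 0.75784208
  P(H|E) = 0.65296400 / 0.75784208 = 0.8616

Final posterior: 0.8616


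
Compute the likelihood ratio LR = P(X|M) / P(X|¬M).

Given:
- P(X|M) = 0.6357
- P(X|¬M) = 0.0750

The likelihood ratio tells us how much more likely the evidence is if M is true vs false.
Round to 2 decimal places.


Likelihood Ratio (LR) = P(X|M) / P(X|¬M)

LR = 0.6357 / 0.0750
   = 8.48

The evidence is 8.48 times more likely if M is true than if M is false.
LR > 1, so observing X raises the odds in favor of M.


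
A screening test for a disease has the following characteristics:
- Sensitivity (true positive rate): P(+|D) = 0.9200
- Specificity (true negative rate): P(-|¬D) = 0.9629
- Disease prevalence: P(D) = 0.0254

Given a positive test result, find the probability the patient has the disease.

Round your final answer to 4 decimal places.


Let D = has disease, + = positive test

Given:
- P(D) = 0.0254 (prevalence)
- P(+|D) = 0.9200 (sensitivity)
- P(-|¬D) = 0.9629 (specificity)
- P(+|¬D) = 0.0371 (false positive rate = 1 - specificity)

Step 1: Find P(+)
P(+) = P(+|D)P(D) + P(+|¬D)P(¬D)
     = 0.9200 × 0.0254 + 0.0371 × 0.9746
     = 0.02336800 + 0.03615766
     = 0.05952566

Step 2: Apply Bayes' theorem for P(D|+)
P(D|+) = P(+|D)P(D) / P(+)
       = 0.02336800 / 0.05952566
       = 0.3926


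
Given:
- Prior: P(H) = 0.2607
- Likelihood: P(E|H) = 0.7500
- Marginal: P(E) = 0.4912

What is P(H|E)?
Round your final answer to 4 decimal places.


Using Bayes' theorem:

P(H|E) = P(E|H) × P(H) / P(E)
       = 0.7500 × 0.2607 / 0.4912
       = 0.19552500 / 0.4912
       = 0.3981

The evidence strengthens our belief in H.
Prior: 0.2607 → Posterior: 0.3981


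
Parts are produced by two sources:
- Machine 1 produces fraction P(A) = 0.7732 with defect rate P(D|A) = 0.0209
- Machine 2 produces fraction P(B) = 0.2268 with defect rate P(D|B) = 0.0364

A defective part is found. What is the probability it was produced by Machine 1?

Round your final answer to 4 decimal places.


Let A = from Machine 1, D = defective

Given:
- P(A) = 0.7732, P(B) = 0.2268
- P(D|A) = 0.0209, P(D|B) = 0.0364

Step 1: Find P(D)
P(D) = P(D|A)P(A) + P(D|B)P(B)
     = 0.0209 × 0.7732 + 0.0364 × 0.2268
     = 0.01615988 + 0.00825552
     = 0.02441540

Step 2: Apply Bayes' theorem
P(A|D) = P(D|A)P(A) / P(D)
       = 0.01615988 / 0.02441540
       = 0.6619


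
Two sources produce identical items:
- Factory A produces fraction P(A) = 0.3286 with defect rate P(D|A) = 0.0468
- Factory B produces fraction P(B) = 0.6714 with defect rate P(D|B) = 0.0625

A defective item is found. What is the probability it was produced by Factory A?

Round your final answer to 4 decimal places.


Let A = from Factory A, D = defective

Given:
- P(A) = 0.3286, P(B) = 0.6714
- P(D|A) = 0.0468, P(D|B) = 0.0625

Step 1: Find P(D)
P(D) = P(D|A)P(A) + P(D|B)P(B)
     = 0.0468 × 0.3286 + 0.0625 × 0.6714
     = 0.01537848 + 0.04196250
     = 0.05734098

Step 2: Apply Bayes' theorem
P(A|D) = P(D|A)P(A) / P(D)
       = 0.01537848 / 0.05734098
       = 0.2682


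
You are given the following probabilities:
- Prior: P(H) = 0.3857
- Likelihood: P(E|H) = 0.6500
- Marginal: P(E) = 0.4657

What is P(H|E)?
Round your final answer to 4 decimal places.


Using Bayes' theorem:

P(H|E) = P(E|H) × P(H) / P(E)
       = 0.6500 × 0.3857 / 0.4657
       = 0.25070500 / 0.4657
       = 0.5383

The evidence strengthens our belief in H.
Prior: 0.3857 → Posterior: 0.5383


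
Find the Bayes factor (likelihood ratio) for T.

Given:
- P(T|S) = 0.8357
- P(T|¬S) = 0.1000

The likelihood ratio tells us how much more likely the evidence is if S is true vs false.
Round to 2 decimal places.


Likelihood Ratio (LR) = P(T|S) / P(T|¬S)

LR = 0.8357 / 0.1000
   = 8.36

The evidence is 8.36 times more likely if S is true than if S is false.
LR > 1, so observing T raises the odds in favor of S.


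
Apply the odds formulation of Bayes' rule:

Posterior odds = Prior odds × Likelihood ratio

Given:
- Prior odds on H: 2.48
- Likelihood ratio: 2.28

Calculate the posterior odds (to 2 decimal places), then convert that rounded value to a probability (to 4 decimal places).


Step 1: Calculate posterior odds
Posterior odds = Prior odds × LR
               = 2.48 × 2.28
               = 5.65

Step 2: Convert to probability
P(H|E) = Posterior odds / (1 + Posterior odds)
       = 5.65 / (1 + 5.65)
       = 5.65 / 6.65
       = 0.8496

The evidence increased P(H) from 0.7126 to 0.8496.


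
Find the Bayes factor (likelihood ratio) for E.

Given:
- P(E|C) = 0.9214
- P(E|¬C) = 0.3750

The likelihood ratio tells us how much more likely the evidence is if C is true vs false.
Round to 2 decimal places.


Likelihood Ratio (LR) = P(E|C) / P(E|¬C)

LR = 0.9214 / 0.3750
   = 2.46

The evidence is 2.46 times more likely if C is true than if C is false.
Since LR > 1, the evidence supports C over ¬C.


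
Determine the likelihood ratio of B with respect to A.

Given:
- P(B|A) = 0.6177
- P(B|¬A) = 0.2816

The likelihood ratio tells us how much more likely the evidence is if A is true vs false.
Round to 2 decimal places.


Likelihood Ratio (LR) = P(B|A) / P(B|¬A)

LR = 0.6177 / 0.2816
   = 2.19

The evidence is 2.19 times more likely if A is true than if A is false.
LR > 1, so observing B raises the odds in favor of A.


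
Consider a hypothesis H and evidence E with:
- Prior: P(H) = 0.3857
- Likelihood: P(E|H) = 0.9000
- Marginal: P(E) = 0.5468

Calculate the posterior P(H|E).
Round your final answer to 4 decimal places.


Using Bayes' theorem:

P(H|E) = P(E|H) × P(H) / P(E)
       = 0.9000 × 0.3857 / 0.5468
       = 0.34713000 / 0.5468
       = 0.6348

The evidence strengthens our belief in H.
Prior: 0.3857 → Posterior: 0.6348


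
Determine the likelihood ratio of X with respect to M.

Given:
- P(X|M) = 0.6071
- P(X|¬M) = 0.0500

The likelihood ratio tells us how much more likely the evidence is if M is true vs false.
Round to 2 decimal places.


Likelihood Ratio (LR) = P(X|M) / P(X|¬M)

LR = 0.6071 / 0.0500
   = 12.14

The evidence is 12.14 times more likely if M is true than if M is false.
LR > 1, so observing X raises the odds in favor of M.


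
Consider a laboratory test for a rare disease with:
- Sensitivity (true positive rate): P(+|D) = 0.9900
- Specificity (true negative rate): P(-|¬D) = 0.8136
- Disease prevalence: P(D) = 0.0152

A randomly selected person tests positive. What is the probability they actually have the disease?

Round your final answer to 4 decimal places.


Let D = has disease, + = positive test

Given:
- P(D) = 0.0152 (prevalence)
- P(+|D) = 0.9900 (sensitivity)
- P(-|¬D) = 0.8136 (specificity)
- P(+|¬D) = 0.1864 (false positive rate = 1 - specificity)

Step 1: Find P(+)
P(+) = P(+|D)P(D) + P(+|¬D)P(¬D)
     = 0.9900 × 0.0152 + 0.1864 × 0.9848
     = 0.01504800 + 0.18356672
     = 0.19861472

Step 2: Apply Bayes' theorem for P(D|+)
P(D|+) = P(+|D)P(D) / P(+)
       = 0.01504800 / 0.19861472
       = 0.0758


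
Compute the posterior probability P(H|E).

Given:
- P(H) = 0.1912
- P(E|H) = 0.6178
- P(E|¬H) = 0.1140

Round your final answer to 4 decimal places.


Bayes' theorem: P(H|E) = P(E|H) × P(H) / P(E)

Step 1: Calculate P(E) using law of total probability
P(E) = P(E|H)P(H) + P(E|¬H)P(¬H)
     = 0.6178 × 0.1912 + 0.1140 × 0.8088
     = 0.11812336 + 0.09220320
     = 0.21032656

Step 2: Apply Bayes' theorem
P(H|E) = P(E|H) × P(H) / P(E)
       = 0.11812336 / 0.21032656
       = 0.5616


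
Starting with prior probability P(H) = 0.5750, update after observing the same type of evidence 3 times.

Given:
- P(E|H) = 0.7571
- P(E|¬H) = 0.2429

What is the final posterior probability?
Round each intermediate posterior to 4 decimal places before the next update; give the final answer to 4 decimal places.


Sequential Bayesian updating:

Initial prior: P(H) = 0.5750

Update 1:
  P(E) = 0.7571 × 0.5750 + 0.2429 × 0.4250 = 0.43533250 + 0.10323250 = 0.53856500
  P(H|E) = 0.43533250 / 0.53856500 = 0.8083

Update 2:
  P(E) = 0.7571 × 0.8083 + 0.2429 × 0.1917 = 0.61196393 + 0.04656393 = 0.65852786
  P(H|E) = 0.61196393 / 0.65852786 = 0.9293

Update 3:
  P(E) = 0.7571 × 0.9293 + 0.2429 × 0.0707 = 0.70357303 + 0.01717303 = 0.72074606
  P(H|E) = 0.70357303 / 0.72074606 = 0.9762

Final posterior: 0.9762


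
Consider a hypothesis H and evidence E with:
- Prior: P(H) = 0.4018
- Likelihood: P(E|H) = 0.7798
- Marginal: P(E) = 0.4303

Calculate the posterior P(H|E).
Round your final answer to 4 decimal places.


Using Bayes' theorem:

P(H|E) = P(E|H) × P(H) / P(E)
       = 0.7798 × 0.4018 / 0.4303
       = 0.31332364 / 0.4303
       = 0.7282

The evidence strengthens our belief in H.
Prior: 0.4018 → Posterior: 0.7282


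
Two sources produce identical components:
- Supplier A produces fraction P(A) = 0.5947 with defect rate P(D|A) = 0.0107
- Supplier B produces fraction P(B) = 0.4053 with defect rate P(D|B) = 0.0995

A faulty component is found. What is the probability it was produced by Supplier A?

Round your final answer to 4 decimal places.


Let A = from Supplier A, D = faulty

Given:
- P(A) = 0.5947, P(B) = 0.4053
- P(D|A) = 0.0107, P(D|B) = 0.0995

Step 1: Find P(D)
P(D) = P(D|A)P(A) + P(D|B)P(B)
     = 0.0107 × 0.5947 + 0.0995 × 0.4053
     = 0.00636329 + 0.04032735
     = 0.04669064

Step 2: Apply Bayes' theorem
P(A|D) = P(D|A)P(A) / P(D)
       = 0.00636329 / 0.04669064
       = 0.1363


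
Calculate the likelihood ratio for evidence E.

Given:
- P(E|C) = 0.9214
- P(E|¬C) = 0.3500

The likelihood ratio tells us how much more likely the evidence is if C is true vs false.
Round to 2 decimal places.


Likelihood Ratio (LR) = P(E|C) / P(E|¬C)

LR = 0.9214 / 0.3500
   = 2.63

The evidence is 2.63 times more likely if C is true than if C is false.
LR > 1, so observing E raises the odds in favor of C.


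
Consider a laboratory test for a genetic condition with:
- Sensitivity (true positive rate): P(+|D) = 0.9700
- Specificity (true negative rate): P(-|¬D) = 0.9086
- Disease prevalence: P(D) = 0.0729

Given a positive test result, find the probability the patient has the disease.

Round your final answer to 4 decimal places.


Let D = has disease, + = positive test

Given:
- P(D) = 0.0729 (prevalence)
- P(+|D) = 0.9700 (sensitivity)
- P(-|¬D) = 0.9086 (specificity)
- P(+|¬D) = 0.0914 (false positive rate = 1 - specificity)

Step 1: Find P(+)
P(+) = P(+|D)P(D) + P(+|¬D)P(¬D)
     = 0.9700 × 0.0729 + 0.0914 × 0.9271
     = 0.07071300 + 0.08473694
     = 0.15544994

Step 2: Apply Bayes' theorem for P(D|+)
P(D|+) = P(+|D)P(D) / P(+)
       = 0.07071300 / 0.15544994
       = 0.4549


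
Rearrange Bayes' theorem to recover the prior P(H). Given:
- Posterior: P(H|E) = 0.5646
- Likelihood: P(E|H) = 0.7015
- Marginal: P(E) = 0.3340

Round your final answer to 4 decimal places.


From Bayes' theorem: P(H|E) = P(E|H) × P(H) / P(E)

Rearranging for P(H):
P(H) = P(H|E) × P(E) / P(E|H)
     = 0.5646 × 0.3340 / 0.7015
     = 0.18857640 / 0.7015
     = 0.2688


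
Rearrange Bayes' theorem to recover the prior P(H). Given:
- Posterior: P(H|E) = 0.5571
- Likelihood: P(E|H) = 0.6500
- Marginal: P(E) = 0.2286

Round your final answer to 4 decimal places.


From Bayes' theorem: P(H|E) = P(E|H) × P(H) / P(E)

Rearranging for P(H):
P(H) = P(H|E) × P(E) / P(E|H)
     = 0.5571 × 0.2286 / 0.6500
     = 0.12735306 / 0.6500
     = 0.1959


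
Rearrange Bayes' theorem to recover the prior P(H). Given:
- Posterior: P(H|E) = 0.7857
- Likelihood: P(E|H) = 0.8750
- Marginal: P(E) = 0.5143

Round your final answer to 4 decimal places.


From Bayes' theorem: P(H|E) = P(E|H) × P(H) / P(E)

Rearranging for P(H):
P(H) = P(H|E) × P(E) / P(E|H)
     = 0.7857 × 0.5143 / 0.8750
     = 0.40408551 / 0.8750
     = 0.4618


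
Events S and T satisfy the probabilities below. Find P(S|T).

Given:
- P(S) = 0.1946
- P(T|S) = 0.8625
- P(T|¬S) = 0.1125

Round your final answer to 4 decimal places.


Bayes' theorem: P(S|T) = P(T|S) × P(S) / P(T)

Step 1: Calculate P(T) using law of total probability
P(T) = P(T|S)P(S) + P(T|¬S)P(¬S)
     = 0.8625 × 0.1946 + 0.1125 × 0.8054
     = 0.16784250 + 0.09060750
     = 0.25845000

Step 2: Apply Bayes' theorem
P(S|T) = P(T|S) × P(S) / P(T)
       = 0.16784250 / 0.25845000
       = 0.6494


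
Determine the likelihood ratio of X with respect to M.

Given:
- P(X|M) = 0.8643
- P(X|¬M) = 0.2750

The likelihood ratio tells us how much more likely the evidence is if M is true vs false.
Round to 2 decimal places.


Likelihood Ratio (LR) = P(X|M) / P(X|¬M)

LR = 0.8643 / 0.2750
   = 3.14

The evidence is 3.14 times more likely if M is true than if M is false.
LR > 1, so observing X raises the odds in favor of M.


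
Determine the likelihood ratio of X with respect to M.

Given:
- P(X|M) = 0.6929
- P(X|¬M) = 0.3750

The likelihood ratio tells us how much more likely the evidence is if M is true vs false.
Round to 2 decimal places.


Likelihood Ratio (LR) = P(X|M) / P(X|¬M)

LR = 0.6929 / 0.3750
   = 1.85

The evidence is 1.85 times more likely if M is true than if M is false.
LR > 1, so observing X raises the odds in favor of M.


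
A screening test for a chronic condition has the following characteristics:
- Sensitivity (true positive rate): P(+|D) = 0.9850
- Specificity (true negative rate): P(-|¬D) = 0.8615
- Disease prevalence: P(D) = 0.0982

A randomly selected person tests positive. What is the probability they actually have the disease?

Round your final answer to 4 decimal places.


Let D = has disease, + = positive test

Given:
- P(D) = 0.0982 (prevalence)
- P(+|D) = 0.9850 (sensitivity)
- P(-|¬D) = 0.8615 (specificity)
- P(+|¬D) = 0.1385 (false positive rate = 1 - specificity)

Step 1: Find P(+)
P(+) = P(+|D)P(D) + P(+|¬D)P(¬D)
     = 0.9850 × 0.0982 + 0.1385 × 0.9018
     = 0.09672700 + 0.12489930
     = 0.22162630

Step 2: Apply Bayes' theorem for P(D|+)
P(D|+) = P(+|D)P(D) / P(+)
       = 0.09672700 / 0.22162630
       = 0.4364


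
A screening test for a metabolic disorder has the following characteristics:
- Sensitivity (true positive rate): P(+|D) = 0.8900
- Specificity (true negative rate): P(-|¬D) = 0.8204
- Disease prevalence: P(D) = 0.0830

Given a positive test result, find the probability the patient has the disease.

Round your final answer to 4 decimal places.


Let D = has disease, + = positive test

Given:
- P(D) = 0.0830 (prevalence)
- P(+|D) = 0.8900 (sensitivity)
- P(-|¬D) = 0.8204 (specificity)
- P(+|¬D) = 0.1796 (false positive rate = 1 - specificity)

Step 1: Find P(+)
P(+) = P(+|D)P(D) + P(+|¬D)P(¬D)
     = 0.8900 × 0.0830 + 0.1796 × 0.9170
     = 0.07387000 + 0.16469320
     = 0.23856320

Step 2: Apply Bayes' theorem for P(D|+)
P(D|+) = P(+|D)P(D) / P(+)
       = 0.07387000 / 0.23856320
       = 0.3096


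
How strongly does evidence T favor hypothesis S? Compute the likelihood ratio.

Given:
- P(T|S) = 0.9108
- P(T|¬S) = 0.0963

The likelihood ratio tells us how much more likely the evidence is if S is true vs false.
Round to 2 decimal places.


Likelihood Ratio (LR) = P(T|S) / P(T|¬S)

LR = 0.9108 / 0.0963
   = 9.46

The evidence is 9.46 times more likely if S is true than if S is false.
LR > 1, so observing T raises the odds in favor of S.


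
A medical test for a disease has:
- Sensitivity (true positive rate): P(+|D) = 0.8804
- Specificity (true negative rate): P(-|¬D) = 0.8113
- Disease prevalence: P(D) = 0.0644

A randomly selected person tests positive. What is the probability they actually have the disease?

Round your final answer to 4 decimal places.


Let D = has disease, + = positive test

Given:
- P(D) = 0.0644 (prevalence)
- P(+|D) = 0.8804 (sensitivity)
- P(-|¬D) = 0.8113 (specificity)
- P(+|¬D) = 0.1887 (false positive rate = 1 - specificity)

Step 1: Find P(+)
P(+) = P(+|D)P(D) + P(+|¬D)P(¬D)
     = 0.8804 × 0.0644 + 0.1887 × 0.9356
     = 0.05669776 + 0.17654772
     = 0.23324548

Step 2: Apply Bayes' theorem for P(D|+)
P(D|+) = P(+|D)P(D) / P(+)
       = 0.05669776 / 0.23324548
       = 0.2431


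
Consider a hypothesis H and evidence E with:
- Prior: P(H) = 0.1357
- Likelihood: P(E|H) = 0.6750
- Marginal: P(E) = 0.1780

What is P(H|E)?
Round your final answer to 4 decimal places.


Using Bayes' theorem:

P(H|E) = P(E|H) × P(H) / P(E)
       = 0.6750 × 0.1357 / 0.1780
       = 0.09159750 / 0.1780
       = 0.5146

The evidence strengthens our belief in H.
Prior: 0.1357 → Posterior: 0.5146


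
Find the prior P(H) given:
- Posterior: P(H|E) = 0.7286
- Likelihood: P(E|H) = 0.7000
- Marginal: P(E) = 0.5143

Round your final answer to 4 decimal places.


From Bayes' theorem: P(H|E) = P(E|H) × P(H) / P(E)

Rearranging for P(H):
P(H) = P(H|E) × P(E) / P(E|H)
     = 0.7286 × 0.5143 / 0.7000
     = 0.37471898 / 0.7000
     = 0.5353


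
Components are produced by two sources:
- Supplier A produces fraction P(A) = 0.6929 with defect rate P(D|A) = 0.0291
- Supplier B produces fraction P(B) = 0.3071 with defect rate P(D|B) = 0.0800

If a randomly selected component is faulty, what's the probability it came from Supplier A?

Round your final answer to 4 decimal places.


Let A = from Supplier A, D = faulty

Given:
- P(A) = 0.6929, P(B) = 0.3071
- P(D|A) = 0.0291, P(D|B) = 0.0800

Step 1: Find P(D)
P(D) = P(D|A)P(A) + P(D|B)P(B)
     = 0.0291 × 0.6929 + 0.0800 × 0.3071
     = 0.02016339 + 0.02456800
     = 0.04473139

Step 2: Apply Bayes' theorem
P(A|D) = P(D|A)P(A) / P(D)
       = 0.02016339 / 0.04473139
       = 0.4508


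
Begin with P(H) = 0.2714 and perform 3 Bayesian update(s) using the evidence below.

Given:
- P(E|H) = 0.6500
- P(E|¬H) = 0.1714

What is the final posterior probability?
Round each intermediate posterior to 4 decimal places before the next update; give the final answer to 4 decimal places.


Sequential Bayesian updating:

Initial prior: P(H) = 0.2714

Update 1:
  P(E) = 0.6500 × 0.2714 + 0.1714 × 0.7286 = 0.17641000 + 0.12488204 = 0.30129204
  P(H|E) = 0.17641000 / 0.30129204 = 0.5855

Update 2:
  P(E) = 0.6500 × 0.5855 + 0.1714 × 0.4145 = 0.38057500 + 0.07104530 = 0.45162030
  P(H|E) = 0.38057500 / 0.45162030 = 0.8427

Update 3:
  P(E) = 0.6500 × 0.8427 + 0.1714 × 0.1573 = 0.54775500 + 0.02696122 = 0.57471622
  P(H|E) = 0.54775500 / 0.57471622 = 0.9531

Final posterior: 0.9531


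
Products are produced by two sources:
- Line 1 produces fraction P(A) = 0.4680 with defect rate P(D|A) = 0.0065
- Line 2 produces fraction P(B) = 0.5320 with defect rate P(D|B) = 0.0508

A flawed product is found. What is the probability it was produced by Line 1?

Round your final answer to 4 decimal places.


Let A = from Line 1, D = flawed

Given:
- P(A) = 0.4680, P(B) = 0.5320
- P(D|A) = 0.0065, P(D|B) = 0.0508

Step 1: Find P(D)
P(D) = P(D|A)P(A) + P(D|B)P(B)
     = 0.0065 × 0.4680 + 0.0508 × 0.5320
     = 0.00304200 + 0.02702560
     = 0.03006760

Step 2: Apply Bayes' theorem
P(A|D) = P(D|A)P(A) / P(D)
       = 0.00304200 / 0.03006760
       = 0.1012


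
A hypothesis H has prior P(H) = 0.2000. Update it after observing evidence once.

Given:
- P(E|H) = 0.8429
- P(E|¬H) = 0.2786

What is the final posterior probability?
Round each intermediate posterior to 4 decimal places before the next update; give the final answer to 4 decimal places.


Sequential Bayesian updating:

Initial prior: P(H) = 0.2000

Update 1:
  P(E) = 0.8429 × 0.2000 + 0.2786 × 0.8000 = 0.16858000 + 0.22288000 = 0.39146000
  P(H|E) = 0.16858000 / 0.39146000 = 0.4306

Final posterior: 0.4306


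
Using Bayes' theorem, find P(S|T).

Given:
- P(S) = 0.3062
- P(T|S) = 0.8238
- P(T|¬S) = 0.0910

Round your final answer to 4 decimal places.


Bayes' theorem: P(S|T) = P(T|S) × P(S) / P(T)

Step 1: Calculate P(T) using law of total probability
P(T) = P(T|S)P(S) + P(T|¬S)P(¬S)
     = 0.8238 × 0.3062 + 0.0910 × 0.6938
     = 0.25224756 + 0.06313580
     = 0.31538336

Step 2: Apply Bayes' theorem
P(S|T) = P(T|S) × P(S) / P(T)
       = 0.25224756 / 0.31538336
       = 0.7998


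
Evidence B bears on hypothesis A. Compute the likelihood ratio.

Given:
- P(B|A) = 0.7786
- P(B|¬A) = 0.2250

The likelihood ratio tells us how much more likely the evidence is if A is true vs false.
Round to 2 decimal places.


Likelihood Ratio (LR) = P(B|A) / P(B|¬A)

LR = 0.7786 / 0.2250
   = 3.46

The evidence is 3.46 times more likely if A is true than if A is false.
Since LR > 1, the evidence supports A over ¬A.


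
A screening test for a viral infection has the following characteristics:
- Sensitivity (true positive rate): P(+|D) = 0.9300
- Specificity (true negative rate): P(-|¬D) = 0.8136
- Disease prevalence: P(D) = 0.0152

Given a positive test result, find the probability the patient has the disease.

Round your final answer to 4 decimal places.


Let D = has disease, + = positive test

Given:
- P(D) = 0.0152 (prevalence)
- P(+|D) = 0.9300 (sensitivity)
- P(-|¬D) = 0.8136 (specificity)
- P(+|¬D) = 0.1864 (false positive rate = 1 - specificity)

Step 1: Find P(+)
P(+) = P(+|D)P(D) + P(+|¬D)P(¬D)
     = 0.9300 × 0.0152 + 0.1864 × 0.9848
     = 0.01413600 + 0.18356672
     = 0.19770272

Step 2: Apply Bayes' theorem for P(D|+)
P(D|+) = P(+|D)P(D) / P(+)
       = 0.01413600 / 0.19770272
       = 0.0715


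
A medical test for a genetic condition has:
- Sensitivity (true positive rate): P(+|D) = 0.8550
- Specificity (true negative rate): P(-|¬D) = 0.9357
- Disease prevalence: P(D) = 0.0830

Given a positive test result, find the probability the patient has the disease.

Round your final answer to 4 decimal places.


Let D = has disease, + = positive test

Given:
- P(D) = 0.0830 (prevalence)
- P(+|D) = 0.8550 (sensitivity)
- P(-|¬D) = 0.9357 (specificity)
- P(+|¬D) = 0.0643 (false positive rate = 1 - specificity)

Step 1: Find P(+)
P(+) = P(+|D)P(D) + P(+|¬D)P(¬D)
     = 0.8550 × 0.0830 + 0.0643 × 0.9170
     = 0.07096500 + 0.05896310
     = 0.12992810

Step 2: Apply Bayes' theorem for P(D|+)
P(D|+) = P(+|D)P(D) / P(+)
       = 0.07096500 / 0.12992810
       = 0.5462


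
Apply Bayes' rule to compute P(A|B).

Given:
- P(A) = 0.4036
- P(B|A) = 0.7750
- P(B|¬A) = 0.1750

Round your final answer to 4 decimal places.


Bayes' theorem: P(A|B) = P(B|A) × P(A) / P(B)

Step 1: Calculate P(B) using law of total probability
P(B) = P(B|A)P(A) + P(B|¬A)P(¬A)
     = 0.7750 × 0.4036 + 0.1750 × 0.5964
     = 0.31279000 + 0.10437000
     = 0.41716000

Step 2: Apply Bayes' theorem
P(A|B) = P(B|A) × P(A) / P(B)
       = 0.31279000 / 0.41716000
       = 0.7498


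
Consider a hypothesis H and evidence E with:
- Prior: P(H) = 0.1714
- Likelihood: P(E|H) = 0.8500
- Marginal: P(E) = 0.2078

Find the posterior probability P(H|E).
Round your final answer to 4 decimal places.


Using Bayes' theorem:

P(H|E) = P(E|H) × P(H) / P(E)
       = 0.8500 × 0.1714 / 0.2078
       = 0.14569000 / 0.2078
       = 0.7011

The evidence strengthens our belief in H.
Prior: 0.1714 → Posterior: 0.7011


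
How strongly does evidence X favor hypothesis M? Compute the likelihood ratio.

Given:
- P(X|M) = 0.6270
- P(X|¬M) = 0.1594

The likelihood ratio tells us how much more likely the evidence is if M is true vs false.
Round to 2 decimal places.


Likelihood Ratio (LR) = P(X|M) / P(X|¬M)

LR = 0.6270 / 0.1594
   = 3.93

The evidence is 3.93 times more likely if M is true than if M is false.
Since LR > 1, the evidence supports M over ¬M.


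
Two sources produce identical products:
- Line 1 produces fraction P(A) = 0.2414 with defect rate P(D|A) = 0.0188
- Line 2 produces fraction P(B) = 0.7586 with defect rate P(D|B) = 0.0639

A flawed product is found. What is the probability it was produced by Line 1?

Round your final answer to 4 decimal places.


Let A = from Line 1, D = flawed

Given:
- P(A) = 0.2414, P(B) = 0.7586
- P(D|A) = 0.0188, P(D|B) = 0.0639

Step 1: Find P(D)
P(D) = P(D|A)P(A) + P(D|B)P(B)
     = 0.0188 × 0.2414 + 0.0639 × 0.7586
     = 0.00453832 + 0.04847454
     = 0.05301286

Step 2: Apply Bayes' theorem
P(A|D) = P(D|A)P(A) / P(D)
       = 0.00453832 / 0.05301286
       = 0.0856


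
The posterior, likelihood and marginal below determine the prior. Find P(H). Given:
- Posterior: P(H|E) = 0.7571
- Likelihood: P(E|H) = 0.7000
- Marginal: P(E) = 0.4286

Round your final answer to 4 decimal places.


From Bayes' theorem: P(H|E) = P(E|H) × P(H) / P(E)

Rearranging for P(H):
P(H) = P(H|E) × P(E) / P(E|H)
     = 0.7571 × 0.4286 / 0.7000
     = 0.32449306 / 0.7000
     = 0.4636


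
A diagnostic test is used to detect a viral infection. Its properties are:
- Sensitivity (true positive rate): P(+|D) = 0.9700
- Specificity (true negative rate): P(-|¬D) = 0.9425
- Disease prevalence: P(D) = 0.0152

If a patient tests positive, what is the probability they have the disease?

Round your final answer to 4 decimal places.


Let D = has disease, + = positive test

Given:
- P(D) = 0.0152 (prevalence)
- P(+|D) = 0.9700 (sensitivity)
- P(-|¬D) = 0.9425 (specificity)
- P(+|¬D) = 0.0575 (false positive rate = 1 - specificity)

Step 1: Find P(+)
P(+) = P(+|D)P(D) + P(+|¬D)P(¬D)
     = 0.9700 × 0.0152 + 0.0575 × 0.9848
     = 0.01474400 + 0.05662600
     = 0.07137000

Step 2: Apply Bayes' theorem for P(D|+)
P(D|+) = P(+|D)P(D) / P(+)
       = 0.01474400 / 0.07137000
       = 0.2066


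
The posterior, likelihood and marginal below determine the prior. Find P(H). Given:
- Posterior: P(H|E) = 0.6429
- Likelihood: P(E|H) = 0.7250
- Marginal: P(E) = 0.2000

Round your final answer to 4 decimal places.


From Bayes' theorem: P(H|E) = P(E|H) × P(H) / P(E)

Rearranging for P(H):
P(H) = P(H|E) × P(E) / P(E|H)
     = 0.6429 × 0.2000 / 0.7250
     = 0.12858000 / 0.7250
     = 0.1774


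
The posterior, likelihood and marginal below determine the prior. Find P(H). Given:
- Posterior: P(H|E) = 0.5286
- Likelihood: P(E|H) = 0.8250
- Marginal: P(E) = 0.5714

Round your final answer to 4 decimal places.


From Bayes' theorem: P(H|E) = P(E|H) × P(H) / P(E)

Rearranging for P(H):
P(H) = P(H|E) × P(E) / P(E|H)
     = 0.5286 × 0.5714 / 0.8250
     = 0.30204204 / 0.8250
     = 0.3661


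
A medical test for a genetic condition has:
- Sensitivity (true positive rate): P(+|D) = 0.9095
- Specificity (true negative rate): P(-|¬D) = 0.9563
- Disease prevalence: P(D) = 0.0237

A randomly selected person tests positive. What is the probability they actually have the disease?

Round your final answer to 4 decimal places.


Let D = has disease, + = positive test

Given:
- P(D) = 0.0237 (prevalence)
- P(+|D) = 0.9095 (sensitivity)
- P(-|¬D) = 0.9563 (specificity)
- P(+|¬D) = 0.0437 (false positive rate = 1 - specificity)

Step 1: Find P(+)
P(+) = P(+|D)P(D) + P(+|¬D)P(¬D)
     = 0.9095 × 0.0237 + 0.0437 × 0.9763
     = 0.02155515 + 0.04266431
     = 0.06421946

Step 2: Apply Bayes' theorem for P(D|+)
P(D|+) = P(+|D)P(D) / P(+)
       = 0.02155515 / 0.06421946
       = 0.3356


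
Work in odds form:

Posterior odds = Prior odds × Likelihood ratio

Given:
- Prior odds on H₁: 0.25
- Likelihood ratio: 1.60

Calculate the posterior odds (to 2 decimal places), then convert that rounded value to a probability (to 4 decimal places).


Step 1: Calculate posterior odds
Posterior odds = Prior odds × LR
               = 0.25 × 1.60
               = 0.40

Step 2: Convert to probability
P(H₁|E) = Posterior odds / (1 + Posterior odds)
       = 0.40 / (1 + 0.40)
       = 0.40 / 1.40
       = 0.2857

The evidence increased P(H₁) from 0.2000 to 0.2857.


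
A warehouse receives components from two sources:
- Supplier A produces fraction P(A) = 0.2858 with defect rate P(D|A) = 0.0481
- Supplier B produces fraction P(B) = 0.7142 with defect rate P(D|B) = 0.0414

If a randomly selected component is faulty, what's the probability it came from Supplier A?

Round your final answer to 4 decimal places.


Let A = from Supplier A, D = faulty

Given:
- P(A) = 0.2858, P(B) = 0.7142
- P(D|A) = 0.0481, P(D|B) = 0.0414

Step 1: Find P(D)
P(D) = P(D|A)P(A) + P(D|B)P(B)
     = 0.0481 × 0.2858 + 0.0414 × 0.7142
     = 0.01374698 + 0.02956788
     = 0.04331486

Step 2: Apply Bayes' theorem
P(A|D) = P(D|A)P(A) / P(D)
       = 0.01374698 / 0.04331486
       = 0.3174


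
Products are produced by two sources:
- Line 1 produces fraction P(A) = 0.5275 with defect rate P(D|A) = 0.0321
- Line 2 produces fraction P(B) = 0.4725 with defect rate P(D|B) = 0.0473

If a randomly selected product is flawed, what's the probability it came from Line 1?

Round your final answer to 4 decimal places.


Let A = from Line 1, D = flawed

Given:
- P(A) = 0.5275, P(B) = 0.4725
- P(D|A) = 0.0321, P(D|B) = 0.0473

Step 1: Find P(D)
P(D) = P(D|A)P(A) + P(D|B)P(B)
     = 0.0321 × 0.5275 + 0.0473 × 0.4725
     = 0.01693275 + 0.02234925
     = 0.03928200

Step 2: Apply Bayes' theorem
P(A|D) = P(D|A)P(A) / P(D)
       = 0.01693275 / 0.03928200
       = 0.4311


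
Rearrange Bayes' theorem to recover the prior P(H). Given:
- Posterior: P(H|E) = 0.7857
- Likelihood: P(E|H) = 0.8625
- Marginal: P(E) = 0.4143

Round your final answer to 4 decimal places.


From Bayes' theorem: P(H|E) = P(E|H) × P(H) / P(E)

Rearranging for P(H):
P(H) = P(H|E) × P(E) / P(E|H)
     = 0.7857 × 0.4143 / 0.8625
     = 0.32551551 / 0.8625
     = 0.3774


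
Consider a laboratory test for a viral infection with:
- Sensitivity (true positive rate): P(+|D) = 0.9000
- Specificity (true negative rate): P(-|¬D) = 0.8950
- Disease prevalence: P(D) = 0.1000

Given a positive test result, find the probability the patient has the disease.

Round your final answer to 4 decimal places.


Let D = has disease, + = positive test

Given:
- P(D) = 0.1000 (prevalence)
- P(+|D) = 0.9000 (sensitivity)
- P(-|¬D) = 0.8950 (specificity)
- P(+|¬D) = 0.1050 (false positive rate = 1 - specificity)

Step 1: Find P(+)
P(+) = P(+|D)P(D) + P(+|¬D)P(¬D)
     = 0.9000 × 0.1000 + 0.1050 × 0.9000
     = 0.09000000 + 0.09450000
     = 0.18450000

Step 2: Apply Bayes' theorem for P(D|+)
P(D|+) = P(+|D)P(D) / P(+)
       = 0.09000000 / 0.18450000
       = 0.4878


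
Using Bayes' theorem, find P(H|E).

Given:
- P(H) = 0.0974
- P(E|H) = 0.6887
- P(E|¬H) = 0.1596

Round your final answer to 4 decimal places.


Bayes' theorem: P(H|E) = P(E|H) × P(H) / P(E)

Step 1: Calculate P(E) using law of total probability
P(E) = P(E|H)P(H) + P(E|¬H)P(¬H)
     = 0.6887 × 0.0974 + 0.1596 × 0.9026
     = 0.06707938 + 0.14405496
     = 0.21113434

Step 2: Apply Bayes' theorem
P(H|E) = P(E|H) × P(H) / P(E)
       = 0.06707938 / 0.21113434
       = 0.3177


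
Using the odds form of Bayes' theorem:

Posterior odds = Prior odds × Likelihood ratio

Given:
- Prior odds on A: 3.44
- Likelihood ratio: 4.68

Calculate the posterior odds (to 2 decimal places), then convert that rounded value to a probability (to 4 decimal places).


Step 1: Calculate posterior odds
Posterior odds = Prior odds × LR
               = 3.44 × 4.68
               = 16.10

Step 2: Convert to probability
P(A|E) = Posterior odds / (1 + Posterior odds)
       = 16.10 / (1 + 16.10)
       = 16.10 / 17.10
       = 0.9415

The evidence increased P(A) from 0.7748 to 0.9415.


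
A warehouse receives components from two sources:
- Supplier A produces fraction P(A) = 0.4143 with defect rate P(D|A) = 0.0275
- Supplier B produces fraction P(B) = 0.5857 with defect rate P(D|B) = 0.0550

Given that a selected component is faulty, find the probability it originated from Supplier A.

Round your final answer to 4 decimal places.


Let A = from Supplier A, D = faulty

Given:
- P(A) = 0.4143, P(B) = 0.5857
- P(D|A) = 0.0275, P(D|B) = 0.0550

Step 1: Find P(D)
P(D) = P(D|A)P(A) + P(D|B)P(B)
     = 0.0275 × 0.4143 + 0.0550 × 0.5857
     = 0.01139325 + 0.03221350
     = 0.04360675

Step 2: Apply Bayes' theorem
P(A|D) = P(D|A)P(A) / P(D)
       = 0.01139325 / 0.04360675
       = 0.2613


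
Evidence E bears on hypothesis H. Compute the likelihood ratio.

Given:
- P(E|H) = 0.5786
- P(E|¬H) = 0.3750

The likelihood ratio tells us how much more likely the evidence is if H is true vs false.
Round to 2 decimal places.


Likelihood Ratio (LR) = P(E|H) / P(E|¬H)

LR = 0.5786 / 0.3750
   = 1.54

The evidence is 1.54 times more likely if H is true than if H is false.
Since LR > 1, the evidence supports H over ¬H.


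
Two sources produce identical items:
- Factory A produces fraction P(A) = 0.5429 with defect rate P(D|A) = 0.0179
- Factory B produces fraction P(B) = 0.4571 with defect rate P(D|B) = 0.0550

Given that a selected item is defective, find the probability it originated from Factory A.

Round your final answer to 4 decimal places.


Let A = from Factory A, D = defective

Given:
- P(A) = 0.5429, P(B) = 0.4571
- P(D|A) = 0.0179, P(D|B) = 0.0550

Step 1: Find P(D)
P(D) = P(D|A)P(A) + P(D|B)P(B)
     = 0.0179 × 0.5429 + 0.0550 × 0.4571
     = 0.00971791 + 0.02514050
     = 0.03485841

Step 2: Apply Bayes' theorem
P(A|D) = P(D|A)P(A) / P(D)
       = 0.00971791 / 0.03485841
       = 0.2788


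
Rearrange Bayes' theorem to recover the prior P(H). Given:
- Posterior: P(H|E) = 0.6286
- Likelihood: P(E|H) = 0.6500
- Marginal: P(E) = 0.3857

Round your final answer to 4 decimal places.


From Bayes' theorem: P(H|E) = P(E|H) × P(H) / P(E)

Rearranging for P(H):
P(H) = P(H|E) × P(E) / P(E|H)
     = 0.6286 × 0.3857 / 0.6500
     = 0.24245102 / 0.6500
     = 0.3730


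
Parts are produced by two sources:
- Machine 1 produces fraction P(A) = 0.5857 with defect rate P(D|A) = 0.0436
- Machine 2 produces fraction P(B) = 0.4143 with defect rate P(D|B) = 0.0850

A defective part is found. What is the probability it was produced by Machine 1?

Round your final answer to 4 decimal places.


Let A = from Machine 1, D = defective

Given:
- P(A) = 0.5857, P(B) = 0.4143
- P(D|A) = 0.0436, P(D|B) = 0.0850

Step 1: Find P(D)
P(D) = P(D|A)P(A) + P(D|B)P(B)
     = 0.0436 × 0.5857 + 0.0850 × 0.4143
     = 0.02553652 + 0.03521550
     = 0.06075202

Step 2: Apply Bayes' theorem
P(A|D) = P(D|A)P(A) / P(D)
       = 0.02553652 / 0.06075202
       = 0.4203


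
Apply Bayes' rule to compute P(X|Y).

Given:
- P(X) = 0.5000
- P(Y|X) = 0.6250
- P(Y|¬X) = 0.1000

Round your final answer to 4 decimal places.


Bayes' theorem: P(X|Y) = P(Y|X) × P(X) / P(Y)

Step 1: Calculate P(Y) using law of total probability
P(Y) = P(Y|X)P(X) + P(Y|¬X)P(¬X)
     = 0.6250 × 0.5000 + 0.1000 × 0.5000
     = 0.31250000 + 0.05000000
     = 0.36250000

Step 2: Apply Bayes' theorem
P(X|Y) = P(Y|X) × P(X) / P(Y)
       = 0.31250000 / 0.36250000
       = 0.8621


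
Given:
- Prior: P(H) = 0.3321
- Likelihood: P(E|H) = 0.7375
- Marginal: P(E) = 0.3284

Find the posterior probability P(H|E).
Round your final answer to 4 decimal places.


Using Bayes' theorem:

P(H|E) = P(E|H) × P(H) / P(E)
       = 0.7375 × 0.3321 / 0.3284
       = 0.24492375 / 0.3284
       = 0.7458

The evidence strengthens our belief in H.
Prior: 0.3321 → Posterior: 0.7458


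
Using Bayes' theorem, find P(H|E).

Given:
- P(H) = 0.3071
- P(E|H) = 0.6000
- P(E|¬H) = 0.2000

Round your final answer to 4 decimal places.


Bayes' theorem: P(H|E) = P(E|H) × P(H) / P(E)

Step 1: Calculate P(E) using law of total probability
P(E) = P(E|H)P(H) + P(E|¬H)P(¬H)
     = 0.6000 × 0.3071 + 0.2000 × 0.6929
     = 0.18426000 + 0.13858000
     = 0.32284000

Step 2: Apply Bayes' theorem
P(H|E) = P(E|H) × P(H) / P(E)
       = 0.18426000 / 0.32284000
       = 0.5707


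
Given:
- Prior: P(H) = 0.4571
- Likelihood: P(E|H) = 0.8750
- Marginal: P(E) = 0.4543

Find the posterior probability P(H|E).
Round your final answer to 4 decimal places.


Using Bayes' theorem:

P(H|E) = P(E|H) × P(H) / P(E)
       = 0.8750 × 0.4571 / 0.4543
       = 0.39996250 / 0.4543
       = 0.8804

The evidence strengthens our belief in H.
Prior: 0.4571 → Posterior: 0.8804


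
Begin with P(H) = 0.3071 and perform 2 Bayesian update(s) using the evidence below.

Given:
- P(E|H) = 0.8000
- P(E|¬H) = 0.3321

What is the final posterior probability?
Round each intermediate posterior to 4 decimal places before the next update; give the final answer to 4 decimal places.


Sequential Bayesian updating:

Initial prior: P(H) = 0.3071

Update 1:
  P(E) = 0.8000 × 0.3071 + 0.3321 × 0.6929 = 0.24568000 + 0.23011209 = 0.47579209
  P(H|E) = 0.24568000 / 0.47579209 = 0.5164

Update 2:
  P(E) = 0.8000 × 0.5164 + 0.3321 × 0.4836 = 0.41312000 + 0.16060356 = 0.57372356
  P(H|E) = 0.41312000 / 0.57372356 = 0.7201

Final posterior: 0.7201


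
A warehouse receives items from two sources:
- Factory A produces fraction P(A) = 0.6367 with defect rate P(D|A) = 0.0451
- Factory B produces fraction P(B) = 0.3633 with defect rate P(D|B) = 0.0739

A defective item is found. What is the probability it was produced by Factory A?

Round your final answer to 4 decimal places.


Let A = from Factory A, D = defective

Given:
- P(A) = 0.6367, P(B) = 0.3633
- P(D|A) = 0.0451, P(D|B) = 0.0739

Step 1: Find P(D)
P(D) = P(D|A)P(A) + P(D|B)P(B)
     = 0.0451 × 0.6367 + 0.0739 × 0.3633
     = 0.02871517 + 0.02684787
     = 0.05556304

Step 2: Apply Bayes' theorem
P(A|D) = P(D|A)P(A) / P(D)
       = 0.02871517 / 0.05556304
       = 0.5168


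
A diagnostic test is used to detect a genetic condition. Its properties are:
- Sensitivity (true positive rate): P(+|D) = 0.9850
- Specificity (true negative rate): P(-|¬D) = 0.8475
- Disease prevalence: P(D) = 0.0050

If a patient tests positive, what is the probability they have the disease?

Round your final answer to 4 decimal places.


Let D = has disease, + = positive test

Given:
- P(D) = 0.0050 (prevalence)
- P(+|D) = 0.9850 (sensitivity)
- P(-|¬D) = 0.8475 (specificity)
- P(+|¬D) = 0.1525 (false positive rate = 1 - specificity)

Step 1: Find P(+)
P(+) = P(+|D)P(D) + P(+|¬D)P(¬D)
     = 0.9850 × 0.0050 + 0.1525 × 0.9950
     = 0.00492500 + 0.15173750
     = 0.15666250

Step 2: Apply Bayes' theorem for P(D|+)
P(D|+) = P(+|D)P(D) / P(+)
       = 0.00492500 / 0.15666250
       = 0.0314


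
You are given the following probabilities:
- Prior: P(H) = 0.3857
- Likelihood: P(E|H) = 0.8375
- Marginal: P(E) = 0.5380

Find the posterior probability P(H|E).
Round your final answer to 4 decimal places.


Using Bayes' theorem:

P(H|E) = P(E|H) × P(H) / P(E)
       = 0.8375 × 0.3857 / 0.5380
       = 0.32302375 / 0.5380
       = 0.6004

The evidence strengthens our belief in H.
Prior: 0.3857 → Posterior: 0.6004


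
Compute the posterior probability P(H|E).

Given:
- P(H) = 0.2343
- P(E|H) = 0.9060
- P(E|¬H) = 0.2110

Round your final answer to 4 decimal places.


Bayes' theorem: P(H|E) = P(E|H) × P(H) / P(E)

Step 1: Calculate P(E) using law of total probability
P(E) = P(E|H)P(H) + P(E|¬H)P(¬H)
     = 0.9060 × 0.2343 + 0.2110 × 0.7657
     = 0.21227580 + 0.16156270
     = 0.37383850

Step 2: Apply Bayes' theorem
P(H|E) = P(E|H) × P(H) / P(E)
       = 0.21227580 / 0.37383850
       = 0.5678


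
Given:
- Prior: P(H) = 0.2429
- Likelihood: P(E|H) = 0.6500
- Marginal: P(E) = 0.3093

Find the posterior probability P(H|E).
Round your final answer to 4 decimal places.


Using Bayes' theorem:

P(H|E) = P(E|H) × P(H) / P(E)
       = 0.6500 × 0.2429 / 0.3093
       = 0.15788500 / 0.3093
       = 0.5105

The evidence strengthens our belief in H.
Prior: 0.2429 → Posterior: 0.5105


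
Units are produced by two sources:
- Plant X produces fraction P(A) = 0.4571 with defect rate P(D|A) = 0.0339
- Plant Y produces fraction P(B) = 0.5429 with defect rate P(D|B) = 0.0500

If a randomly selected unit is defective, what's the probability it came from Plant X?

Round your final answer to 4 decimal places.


Let A = from Plant X, D = defective

Given:
- P(A) = 0.4571, P(B) = 0.5429
- P(D|A) = 0.0339, P(D|B) = 0.0500

Step 1: Find P(D)
P(D) = P(D|A)P(A) + P(D|B)P(B)
     = 0.0339 × 0.4571 + 0.0500 × 0.5429
     = 0.01549569 + 0.02714500
     = 0.04264069

Step 2: Apply Bayes' theorem
P(A|D) = P(D|A)P(A) / P(D)
       = 0.01549569 / 0.04264069
       = 0.3634
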